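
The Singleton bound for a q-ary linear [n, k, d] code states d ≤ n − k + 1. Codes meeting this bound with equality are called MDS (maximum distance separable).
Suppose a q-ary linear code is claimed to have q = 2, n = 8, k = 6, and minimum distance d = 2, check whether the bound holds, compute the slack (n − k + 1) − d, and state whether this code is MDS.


Singleton RHS = n − k + 1 = 3, slack = 1, bound satisfied, not MDS.

Singleton bound: d ≤ n − k + 1.
Here n = 8, k = 6, so n − k + 1 = 3.
Given d = 2, check d ≤ 3: YES.
Slack = (n − k + 1) − d = 1.
The code is NOT MDS (slack = 1 > 0).
Description: the claimed parameters are [8, 6, 2]_2; such a code would be non-MDS.


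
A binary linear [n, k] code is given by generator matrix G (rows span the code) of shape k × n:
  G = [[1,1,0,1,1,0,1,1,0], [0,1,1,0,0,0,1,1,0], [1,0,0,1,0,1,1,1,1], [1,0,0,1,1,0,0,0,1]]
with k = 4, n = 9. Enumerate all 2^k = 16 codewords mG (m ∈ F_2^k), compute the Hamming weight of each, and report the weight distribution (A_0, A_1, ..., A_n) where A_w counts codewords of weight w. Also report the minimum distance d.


Weight distribution: A_0 = 1, A_2 = 1, A_4 = 8, A_6 = 5, A_8 = 1. Minimum distance d = 2.

Enumerate all 2^4 = 16 messages m ∈ F_2^4.
For each, compute codeword c = mG in F_2^9, then tally its weight.
  m = 0000 → c = 000000000, weight = 0.
  m = 1000 → c = 110110110, weight = 6.
  m = 0100 → c = 011000110, weight = 4.
  m = 1100 → c = 101110000, weight = 4.
  m = 0010 → c = 100101111, weight = 6.
  m = 1010 → c = 010011001, weight = 4.
  m = 0110 → c = 111101001, weight = 6.
  m = 1110 → c = 001011111, weight = 6.
  m = 0001 → c = 100110001, weight = 4.
  m = 1001 → c = 010000111, weight = 4.
  m = 0101 → c = 111110111, weight = 8.
  m = 1101 → c = 001000001, weight = 2.
  m = 0011 → c = 000011110, weight = 4.
  m = 1011 → c = 110101000, weight = 4.
  m = 0111 → c = 011011000, weight = 4.
  m = 1111 → c = 101101110, weight = 6.
Tally weights:
  weight 0: 1 codewords.
  weight 2: 1 codewords.
  weight 4: 8 codewords.
  weight 6: 5 codewords.
  weight 8: 1 codewords.
Minimum distance d = smallest w > 0 with A_w > 0 = 2.
Sanity: Σ A_w = 16 = 2^4 = 16 ✓.


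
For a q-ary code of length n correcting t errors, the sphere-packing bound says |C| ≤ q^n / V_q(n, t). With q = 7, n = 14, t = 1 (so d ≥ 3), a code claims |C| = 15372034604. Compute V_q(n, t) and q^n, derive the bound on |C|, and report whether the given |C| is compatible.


V_q(n, t) = 85, q^n = 678223072849, Hamming bound = 7979094974, |C| = 15372034604 > bound (violated).

Step 1: Compute V_q(n, t) = Σ_{j=0}^1 C(n, j) (q−1)^j.
  j = 0: C(14,0)·(6)^0 = 1·1 = 1.
  j = 1: C(14,1)·(6)^1 = 14·6 = 84.
  V_q(n, t) = 1 + 84 = 85.
Step 2: q^n = 7^14 = 678223072849.
Step 3: Hamming bound ⌊q^n / V_q(n,t)⌋ = ⌊678223072849/85⌋ = 7979094974.
Step 4: Compare |C| = 15372034604 to 7979094974: violated.
The claimed |C| lies above the Hamming bound, so no 7-ary code of length 14 with d ≥ 3 can have 15372034604 codewords.


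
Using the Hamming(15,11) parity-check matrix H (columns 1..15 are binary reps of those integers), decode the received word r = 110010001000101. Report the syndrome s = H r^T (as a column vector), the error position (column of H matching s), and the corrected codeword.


s = (1, 1, 0, 1)^T, error position = 13, corrected codeword c = 110010001000001

Compute s = H r^T mod 2 one row at a time:
  s_1 = 0 + 1 + 0 + 0 + 0 + 1 + 0 + 1 = 3 ≡ 1 (mod 2).
  s_2 = 0 + 1 + 0 + 0 + 0 + 1 + 0 + 1 = 3 ≡ 1 (mod 2).
  s_3 = 1 + 0 + 0 + 0 + 0 + 0 + 0 + 1 = 2 ≡ 0 (mod 2).
  s_4 = 1 + 0 + 1 + 0 + 1 + 0 + 1 + 1 = 5 ≡ 1 (mod 2).
s = (1, 1, 0, 1)^T — this equals column 13 of H (binary 1101), so error is at position 13.
Correct: flip bit 13 of r = 110010001000101 to get c = 110010001000001.


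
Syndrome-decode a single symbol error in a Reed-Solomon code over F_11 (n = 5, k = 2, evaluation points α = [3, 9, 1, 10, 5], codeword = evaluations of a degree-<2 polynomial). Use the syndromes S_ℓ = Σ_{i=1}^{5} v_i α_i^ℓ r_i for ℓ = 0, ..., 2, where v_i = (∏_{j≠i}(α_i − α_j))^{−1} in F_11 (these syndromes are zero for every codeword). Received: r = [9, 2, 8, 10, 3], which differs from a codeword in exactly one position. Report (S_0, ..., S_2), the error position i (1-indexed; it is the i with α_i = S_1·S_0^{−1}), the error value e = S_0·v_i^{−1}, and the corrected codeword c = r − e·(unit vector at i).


S = (1, 1, 1), error at position 3, error magnitude e = 4, c = [9, 2, 4, 10, 3].

Step 1: column multipliers v_i = (∏_{j≠i}(α_i − α_j))^{−1} mod 11.
  i = 1 (α = 3): (3−9)(3−1)(3−10)(3−5) = (−6)·2·(−7)·(−2) = −168 ≡ 8, so v_1 = 8^{−1} = 7 (mod 11).
  i = 2 (α = 9): (9−3)(9−1)(9−10)(9−5) = 6·8·(−1)·4 = −192 ≡ 6, so v_2 = 6^{−1} = 2 (mod 11).
  i = 3 (α = 1): (1−3)(1−9)(1−10)(1−5) = (−2)·(−8)·(−9)·(−4) = 576 ≡ 4, so v_3 = 4^{−1} = 3 (mod 11).
  i = 4 (α = 10): (10−3)(10−9)(10−1)(10−5) = 7·1·9·5 = 315 ≡ 7, so v_4 = 7^{−1} = 8 (mod 11).
  i = 5 (α = 5): (5−3)(5−9)(5−1)(5−10) = 2·(−4)·4·(−5) = 160 ≡ 6, so v_5 = 6^{−1} = 2 (mod 11).
  v = [7, 2, 3, 8, 2].
Step 2: syndromes of r = [9, 2, 8, 10, 3] (all sums mod 11).
  S_0 = Σ v_i r_i = 7·9 + 2·2 + 3·8 + 8·10 + 2·3 = 177 ≡ 1.
  S_1 = Σ v_i α_i r_i = 7·3·9 + 2·9·2 + 3·1·8 + 8·10·10 + 2·5·3 = 1079 ≡ 1.
  α_i^2 mod 11 = [9, 4, 1, 1, 3].
  S_2 = Σ v_i α_i^2 r_i = 7·9·9 + 2·4·2 + 3·1·8 + 8·1·10 + 2·3·3 = 705 ≡ 1.
  S = (1, 1, 1) ≠ 0, so r is not a codeword (an error is present).
Step 3: locate the error. For a single error e at position i, S_ℓ = v_i·e·α_i^ℓ, so α_err = S_1/S_0.
  S_0^{−1} = 1^{−1} = 1 (mod 11), so α_err = 1·1 = 1 ≡ 1 = α_3. Error position i = 3.
  Consistency check: S_2/S_1 = 1·1 = 1 ≡ 1 = α_err ✓ (single-error assumption holds).
Step 4: error magnitude e = S_0/v_3 = S_0·∏_{j≠3}(α_3 − α_j) = 1·4 = 4 ≡ 4 (mod 11).
Step 5: correct position 3: c_3 = r_3 − e = 8 − 4 ≡ 4 (mod 11). Hence c = [9, 2, 4, 10, 3].
  Check: interpolating c through the α_i gives m(x) = 7 + 8·x (degree < 2) with m(α_i) = c_i for every i, so c is indeed a codeword.


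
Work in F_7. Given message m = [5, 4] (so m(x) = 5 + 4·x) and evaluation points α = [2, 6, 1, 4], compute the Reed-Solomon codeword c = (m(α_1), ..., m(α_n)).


c = [6, 1, 2, 0]

Message polynomial: m(x) = 5 + 4·x (mod 7).
For each evaluation point α_i, compute m(α_i) mod 7:
  α_1 = 2: Horner steps 4 → 6, so m(2) = 6.
  α_2 = 6: Horner steps 4 → 1, so m(6) = 1.
  α_3 = 1: Horner steps 4 → 2, so m(1) = 2.
  α_4 = 4: Horner steps 4 → 0, so m(4) = 0.
Codeword c = [6, 1, 2, 0] ∈ F_7^4.


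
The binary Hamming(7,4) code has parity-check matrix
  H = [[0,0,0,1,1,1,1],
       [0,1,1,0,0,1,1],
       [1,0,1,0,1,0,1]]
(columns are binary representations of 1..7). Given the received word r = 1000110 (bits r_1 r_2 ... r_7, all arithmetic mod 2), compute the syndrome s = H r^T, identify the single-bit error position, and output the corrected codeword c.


s = (0, 1, 0)^T, error position = 2, corrected codeword c = 1100110

Compute s = H r^T mod 2 one row at a time:
  s_1 = 0 + 1 + 1 + 0 = 2 ≡ 0 (mod 2).
  s_2 = 0 + 0 + 1 + 0 = 1 ≡ 1 (mod 2).
  s_3 = 1 + 0 + 1 + 0 = 2 ≡ 0 (mod 2).
s = (0, 1, 0)^T — this equals column 2 of H (binary 010), so error is at position 2.
Correct: flip bit 2 of r = 1000110 to get c = 1100110.


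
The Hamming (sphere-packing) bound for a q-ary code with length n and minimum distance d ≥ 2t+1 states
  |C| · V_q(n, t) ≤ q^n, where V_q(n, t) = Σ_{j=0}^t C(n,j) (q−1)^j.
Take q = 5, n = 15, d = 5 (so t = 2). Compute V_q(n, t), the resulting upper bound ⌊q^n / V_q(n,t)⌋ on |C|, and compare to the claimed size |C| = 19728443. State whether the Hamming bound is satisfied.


V_q(n, t) = 1741, q^n = 30517578125, Hamming bound = 17528764, |C| = 19728443 > bound (violated).

Step 1: Compute V_q(n, t) = Σ_{j=0}^2 C(n, j) (q−1)^j.
  j = 0: C(15,0)·(4)^0 = 1·1 = 1.
  j = 1: C(15,1)·(4)^1 = 15·4 = 60.
  j = 2: C(15,2)·(4)^2 = 105·16 = 1680.
  V_q(n, t) = 1 + 60 + 1680 = 1741.
Step 2: q^n = 5^15 = 30517578125.
Step 3: Hamming bound ⌊q^n / V_q(n,t)⌋ = ⌊30517578125/1741⌋ = 17528764.
Step 4: Compare |C| = 19728443 to 17528764: violated.
The claimed |C| lies above the Hamming bound, so no 5-ary code of length 15 with d ≥ 5 can have 19728443 codewords.


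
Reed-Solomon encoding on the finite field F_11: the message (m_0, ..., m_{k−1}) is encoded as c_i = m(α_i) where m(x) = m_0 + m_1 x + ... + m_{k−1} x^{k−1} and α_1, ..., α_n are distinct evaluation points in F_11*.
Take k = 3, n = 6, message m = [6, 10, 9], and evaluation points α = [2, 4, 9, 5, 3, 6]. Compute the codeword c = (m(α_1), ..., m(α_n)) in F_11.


c = [7, 3, 0, 6, 7, 5]

Message polynomial: m(x) = 6 + 10·x + 9·x^2 (mod 11).
For each evaluation point α_i, compute m(α_i) mod 11:
  α_1 = 2: Horner steps 9 → 6 → 7, so m(2) = 7.
  α_2 = 4: Horner steps 9 → 2 → 3, so m(4) = 3.
  α_3 = 9: Horner steps 9 → 3 → 0, so m(9) = 0.
  α_4 = 5: Horner steps 9 → 0 → 6, so m(5) = 6.
  α_5 = 3: Horner steps 9 → 4 → 7, so m(3) = 7.
  α_6 = 6: Horner steps 9 → 9 → 5, so m(6) = 5.
Codeword c = [7, 3, 0, 6, 7, 5] ∈ F_11^6.


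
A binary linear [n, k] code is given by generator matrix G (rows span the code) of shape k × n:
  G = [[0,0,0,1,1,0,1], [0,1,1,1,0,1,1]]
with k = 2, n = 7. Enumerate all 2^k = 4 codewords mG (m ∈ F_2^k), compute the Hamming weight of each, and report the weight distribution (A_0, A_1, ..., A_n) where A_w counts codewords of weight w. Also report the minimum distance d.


Weight distribution: A_0 = 1, A_3 = 1, A_4 = 1, A_5 = 1. Minimum distance d = 3.

Enumerate all 2^2 = 4 messages m ∈ F_2^2.
For each, compute codeword c = mG in F_2^7, then tally its weight.
  m = 00 → c = 0000000, weight = 0.
  m = 10 → c = 0001101, weight = 3.
  m = 01 → c = 0111011, weight = 5.
  m = 11 → c = 0110110, weight = 4.
Tally weights:
  weight 0: 1 codewords.
  weight 3: 1 codewords.
  weight 4: 1 codewords.
  weight 5: 1 codewords.
Minimum distance d = smallest w > 0 with A_w > 0 = 3.
Sanity: Σ A_w = 4 = 2^2 = 4 ✓.


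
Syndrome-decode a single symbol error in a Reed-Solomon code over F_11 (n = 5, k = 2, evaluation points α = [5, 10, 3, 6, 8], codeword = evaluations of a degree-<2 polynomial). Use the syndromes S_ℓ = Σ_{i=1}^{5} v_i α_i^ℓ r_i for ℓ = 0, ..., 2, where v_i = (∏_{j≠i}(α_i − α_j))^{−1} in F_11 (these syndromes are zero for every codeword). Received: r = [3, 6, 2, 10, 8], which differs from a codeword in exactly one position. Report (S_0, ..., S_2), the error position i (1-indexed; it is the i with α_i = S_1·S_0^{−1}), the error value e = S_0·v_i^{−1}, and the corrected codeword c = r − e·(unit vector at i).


S = (1, 5, 3), error at position 1, error magnitude e = 3, c = [0, 6, 2, 10, 8].

Step 1: column multipliers v_i = (∏_{j≠i}(α_i − α_j))^{−1} mod 11.
  i = 1 (α = 5): (5−10)(5−3)(5−6)(5−8) = (−5)·2·(−1)·(−3) = −30 ≡ 3, so v_1 = 3^{−1} = 4 (mod 11).
  i = 2 (α = 10): (10−5)(10−3)(10−6)(10−8) = 5·7·4·2 = 280 ≡ 5, so v_2 = 5^{−1} = 9 (mod 11).
  i = 3 (α = 3): (3−5)(3−10)(3−6)(3−8) = (−2)·(−7)·(−3)·(−5) = 210 ≡ 1, so v_3 = 1^{−1} = 1 (mod 11).
  i = 4 (α = 6): (6−5)(6−10)(6−3)(6−8) = 1·(−4)·3·(−2) = 24 ≡ 2, so v_4 = 2^{−1} = 6 (mod 11).
  i = 5 (α = 8): (8−5)(8−10)(8−3)(8−6) = 3·(−2)·5·2 = −60 ≡ 6, so v_5 = 6^{−1} = 2 (mod 11).
  v = [4, 9, 1, 6, 2].
Step 2: syndromes of r = [3, 6, 2, 10, 8] (all sums mod 11).
  S_0 = Σ v_i r_i = 4·3 + 9·6 + 1·2 + 6·10 + 2·8 = 144 ≡ 1.
  S_1 = Σ v_i α_i r_i = 4·5·3 + 9·10·6 + 1·3·2 + 6·6·10 + 2·8·8 = 1094 ≡ 5.
  α_i^2 mod 11 = [3, 1, 9, 3, 9].
  S_2 = Σ v_i α_i^2 r_i = 4·3·3 + 9·1·6 + 1·9·2 + 6·3·10 + 2·9·8 = 432 ≡ 3.
  S = (1, 5, 3) ≠ 0, so r is not a codeword (an error is present).
Step 3: locate the error. For a single error e at position i, S_ℓ = v_i·e·α_i^ℓ, so α_err = S_1/S_0.
  S_0^{−1} = 1^{−1} = 1 (mod 11), so α_err = 5·1 = 5 ≡ 5 = α_1. Error position i = 1.
  Consistency check: S_2/S_1 = 3·9 = 27 ≡ 5 = α_err ✓ (single-error assumption holds).
Step 4: error magnitude e = S_0/v_1 = S_0·∏_{j≠1}(α_1 − α_j) = 1·3 = 3 ≡ 3 (mod 11).
Step 5: correct position 1: c_1 = r_1 − e = 3 − 3 ≡ 0 (mod 11). Hence c = [0, 6, 2, 10, 8].
  Check: interpolating c through the α_i gives m(x) = 5 + 10·x (degree < 2) with m(α_i) = c_i for every i, so c is indeed a codeword.


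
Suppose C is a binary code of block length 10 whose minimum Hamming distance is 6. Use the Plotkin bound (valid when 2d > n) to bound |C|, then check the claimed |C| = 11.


Plotkin bound M ≤ 6; given |C| = 11 > bound (violated).

Check applicability: 2d = 12, n = 10.
2d − n = 2 > 0, so Plotkin applies.
Compute d/(2d−n) = 6/2 ≈ 3.0000.
⌊d/(2d−n)⌋ = 3.
Plotkin bound: M ≤ 2·3 = 6.
Given |C| = 11, check: VIOLATED.
This |C| is above the Plotkin bound, so no binary code with n = 10, d = 6 and 11 codewords exists.


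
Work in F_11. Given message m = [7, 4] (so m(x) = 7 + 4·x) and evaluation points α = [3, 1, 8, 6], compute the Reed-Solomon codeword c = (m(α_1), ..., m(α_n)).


c = [8, 0, 6, 9]

Message polynomial: m(x) = 7 + 4·x (mod 11).
For each evaluation point α_i, compute m(α_i) mod 11:
  α_1 = 3: Horner steps 4 → 8, so m(3) = 8.
  α_2 = 1: Horner steps 4 → 0, so m(1) = 0.
  α_3 = 8: Horner steps 4 → 6, so m(8) = 6.
  α_4 = 6: Horner steps 4 → 9, so m(6) = 9.
Codeword c = [8, 0, 6, 9] ∈ F_11^4.


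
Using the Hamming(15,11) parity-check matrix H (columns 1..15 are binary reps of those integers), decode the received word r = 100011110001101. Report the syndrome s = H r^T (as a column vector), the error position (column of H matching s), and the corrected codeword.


s = (0, 0, 1, 1)^T, error position = 3, corrected codeword c = 101011110001101

Compute s = H r^T mod 2 one row at a time:
  s_1 = 1 + 0 + 0 + 0 + 1 + 1 + 0 + 1 = 4 ≡ 0 (mod 2).
  s_2 = 0 + 1 + 1 + 1 + 1 + 1 + 0 + 1 = 6 ≡ 0 (mod 2).
  s_3 = 0 + 0 + 1 + 1 + 0 + 0 + 0 + 1 = 3 ≡ 1 (mod 2).
  s_4 = 1 + 0 + 1 + 1 + 0 + 0 + 1 + 1 = 5 ≡ 1 (mod 2).
s = (0, 0, 1, 1)^T — this equals column 3 of H (binary 0011), so error is at position 3.
Correct: flip bit 3 of r = 100011110001101 to get c = 101011110001101.


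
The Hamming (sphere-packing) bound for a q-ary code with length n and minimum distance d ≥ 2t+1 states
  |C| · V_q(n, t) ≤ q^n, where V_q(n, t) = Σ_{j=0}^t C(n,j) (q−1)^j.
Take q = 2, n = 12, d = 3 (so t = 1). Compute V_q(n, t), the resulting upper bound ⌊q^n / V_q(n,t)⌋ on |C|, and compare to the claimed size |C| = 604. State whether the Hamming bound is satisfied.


V_q(n, t) = 13, q^n = 4096, Hamming bound = 315, |C| = 604 > bound (violated).

Step 1: Compute V_q(n, t) = Σ_{j=0}^1 C(n, j) (q−1)^j.
  j = 0: C(12,0)·(1)^0 = 1·1 = 1.
  j = 1: C(12,1)·(1)^1 = 12·1 = 12.
  V_q(n, t) = 1 + 12 = 13.
Step 2: q^n = 2^12 = 4096.
Step 3: Hamming bound ⌊q^n / V_q(n,t)⌋ = ⌊4096/13⌋ = 315.
Step 4: Compare |C| = 604 to 315: violated.
The claimed |C| lies above the Hamming bound, so no 2-ary code of length 12 with d ≥ 3 can have 604 codewords.


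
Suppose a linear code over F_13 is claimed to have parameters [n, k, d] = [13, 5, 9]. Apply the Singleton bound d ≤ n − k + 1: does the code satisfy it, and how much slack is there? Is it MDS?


Singleton RHS = n − k + 1 = 9, slack = 0, bound satisfied, MDS.

Singleton bound: d ≤ n − k + 1.
Here n = 13, k = 5, so n − k + 1 = 9.
Given d = 9, check d ≤ 9: YES.
Slack = (n − k + 1) − d = 0.
The code is MDS (slack = 0).
Description: the claimed parameters are [13, 5, 9]_13; such a code would be MDS (meets Singleton bound).


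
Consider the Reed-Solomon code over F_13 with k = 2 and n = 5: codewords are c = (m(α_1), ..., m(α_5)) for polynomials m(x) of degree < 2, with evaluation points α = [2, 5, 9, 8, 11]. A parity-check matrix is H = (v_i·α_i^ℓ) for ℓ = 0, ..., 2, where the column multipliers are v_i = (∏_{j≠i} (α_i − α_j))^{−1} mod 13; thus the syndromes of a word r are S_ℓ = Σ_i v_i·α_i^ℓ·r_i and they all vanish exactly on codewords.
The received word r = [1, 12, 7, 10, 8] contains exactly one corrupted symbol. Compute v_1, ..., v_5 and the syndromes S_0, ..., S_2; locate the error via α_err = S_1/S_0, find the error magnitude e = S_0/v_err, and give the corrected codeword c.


S = (6, 2, 5), error at position 3, error magnitude e = 2, c = [1, 12, 5, 10, 8].

Step 1: column multipliers v_i = (∏_{j≠i}(α_i − α_j))^{−1} mod 13.
  i = 1 (α = 2): (2−5)(2−9)(2−8)(2−11) = (−3)·(−7)·(−6)·(−9) = 1134 ≡ 3, so v_1 = 3^{−1} = 9 (mod 13).
  i = 2 (α = 5): (5−2)(5−9)(5−8)(5−11) = 3·(−4)·(−3)·(−6) = −216 ≡ 5, so v_2 = 5^{−1} = 8 (mod 13).
  i = 3 (α = 9): (9−2)(9−5)(9−8)(9−11) = 7·4·1·(−2) = −56 ≡ 9, so v_3 = 9^{−1} = 3 (mod 13).
  i = 4 (α = 8): (8−2)(8−5)(8−9)(8−11) = 6·3·(−1)·(−3) = 54 ≡ 2, so v_4 = 2^{−1} = 7 (mod 13).
  i = 5 (α = 11): (11−2)(11−5)(11−9)(11−8) = 9·6·2·3 = 324 ≡ 12, so v_5 = 12^{−1} = 12 (mod 13).
  v = [9, 8, 3, 7, 12].
Step 2: syndromes of r = [1, 12, 7, 10, 8] (all sums mod 13).
  S_0 = Σ v_i r_i = 9·1 + 8·12 + 3·7 + 7·10 + 12·8 = 292 ≡ 6.
  S_1 = Σ v_i α_i r_i = 9·2·1 + 8·5·12 + 3·9·7 + 7·8·10 + 12·11·8 = 2303 ≡ 2.
  α_i^2 mod 13 = [4, 12, 3, 12, 4].
  S_2 = Σ v_i α_i^2 r_i = 9·4·1 + 8·12·12 + 3·3·7 + 7·12·10 + 12·4·8 = 2475 ≡ 5.
  S = (6, 2, 5) ≠ 0, so r is not a codeword (an error is present).
Step 3: locate the error. For a single error e at position i, S_ℓ = v_i·e·α_i^ℓ, so α_err = S_1/S_0.
  S_0^{−1} = 6^{−1} = 11 (mod 13), so α_err = 2·11 = 22 ≡ 9 = α_3. Error position i = 3.
  Consistency check: S_2/S_1 = 5·7 = 35 ≡ 9 = α_err ✓ (single-error assumption holds).
Step 4: error magnitude e = S_0/v_3 = S_0·∏_{j≠3}(α_3 − α_j) = 6·9 = 54 ≡ 2 (mod 13).
Step 5: correct position 3: c_3 = r_3 − e = 7 − 2 ≡ 5 (mod 13). Hence c = [1, 12, 5, 10, 8].
  Check: interpolating c through the α_i gives m(x) = 11 + 8·x (degree < 2) with m(α_i) = c_i for every i, so c is indeed a codeword.


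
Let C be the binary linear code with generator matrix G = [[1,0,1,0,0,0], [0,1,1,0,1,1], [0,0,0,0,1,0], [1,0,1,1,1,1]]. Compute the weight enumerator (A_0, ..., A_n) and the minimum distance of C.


Weight distribution: A_0 = 1, A_1 = 1, A_2 = 2, A_3 = 6, A_4 = 5, A_5 = 1. Minimum distance d = 1.

Enumerate all 2^4 = 16 messages m ∈ F_2^4.
For each, compute codeword c = mG in F_2^6, then tally its weight.
  m = 0000 → c = 000000, weight = 0.
  m = 1000 → c = 101000, weight = 2.
  m = 0100 → c = 011011, weight = 4.
  m = 1100 → c = 110011, weight = 4.
  m = 0010 → c = 000010, weight = 1.
  m = 1010 → c = 101010, weight = 3.
  m = 0110 → c = 011001, weight = 3.
  m = 1110 → c = 110001, weight = 3.
  m = 0001 → c = 101111, weight = 5.
  m = 1001 → c = 000111, weight = 3.
  m = 0101 → c = 110100, weight = 3.
  m = 1101 → c = 011100, weight = 3.
  m = 0011 → c = 101101, weight = 4.
  m = 1011 → c = 000101, weight = 2.
  m = 0111 → c = 110110, weight = 4.
  m = 1111 → c = 011110, weight = 4.
Tally weights:
  weight 0: 1 codewords.
  weight 1: 1 codewords.
  weight 2: 2 codewords.
  weight 3: 6 codewords.
  weight 4: 5 codewords.
  weight 5: 1 codewords.
Minimum distance d = smallest w > 0 with A_w > 0 = 1.
Sanity: Σ A_w = 16 = 2^4 = 16 ✓.


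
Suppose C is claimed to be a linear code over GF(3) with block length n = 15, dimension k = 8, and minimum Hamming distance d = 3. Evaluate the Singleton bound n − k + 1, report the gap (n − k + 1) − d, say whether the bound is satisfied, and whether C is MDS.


Singleton RHS = n − k + 1 = 8, slack = 5, bound satisfied, not MDS.

Singleton bound: d ≤ n − k + 1.
Here n = 15, k = 8, so n − k + 1 = 8.
Given d = 3, check d ≤ 8: YES.
Slack = (n − k + 1) − d = 5.
The code is NOT MDS (slack = 5 > 0).
Description: the claimed parameters are [15, 8, 3]_3; such a code would be non-MDS.


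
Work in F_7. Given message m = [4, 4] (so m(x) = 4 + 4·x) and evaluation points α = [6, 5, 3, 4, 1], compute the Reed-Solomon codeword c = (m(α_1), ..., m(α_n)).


c = [0, 3, 2, 6, 1]

Message polynomial: m(x) = 4 + 4·x (mod 7).
For each evaluation point α_i, compute m(α_i) mod 7:
  α_1 = 6: Horner steps 4 → 0, so m(6) = 0.
  α_2 = 5: Horner steps 4 → 3, so m(5) = 3.
  α_3 = 3: Horner steps 4 → 2, so m(3) = 2.
  α_4 = 4: Horner steps 4 → 6, so m(4) = 6.
  α_5 = 1: Horner steps 4 → 1, so m(1) = 1.
Codeword c = [0, 3, 2, 6, 1] ∈ F_7^5.


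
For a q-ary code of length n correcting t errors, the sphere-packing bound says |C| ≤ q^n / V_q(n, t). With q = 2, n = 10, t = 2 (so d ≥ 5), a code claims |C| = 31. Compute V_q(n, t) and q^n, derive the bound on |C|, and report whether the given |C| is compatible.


V_q(n, t) = 56, q^n = 1024, Hamming bound = 18, |C| = 31 > bound (violated).

Step 1: Compute V_q(n, t) = Σ_{j=0}^2 C(n, j) (q−1)^j.
  j = 0: C(10,0)·(1)^0 = 1·1 = 1.
  j = 1: C(10,1)·(1)^1 = 10·1 = 10.
  j = 2: C(10,2)·(1)^2 = 45·1 = 45.
  V_q(n, t) = 1 + 10 + 45 = 56.
Step 2: q^n = 2^10 = 1024.
Step 3: Hamming bound ⌊q^n / V_q(n,t)⌋ = ⌊1024/56⌋ = 18.
Step 4: Compare |C| = 31 to 18: violated.
The claimed |C| lies above the Hamming bound, so no 2-ary code of length 10 with d ≥ 5 can have 31 codewords.


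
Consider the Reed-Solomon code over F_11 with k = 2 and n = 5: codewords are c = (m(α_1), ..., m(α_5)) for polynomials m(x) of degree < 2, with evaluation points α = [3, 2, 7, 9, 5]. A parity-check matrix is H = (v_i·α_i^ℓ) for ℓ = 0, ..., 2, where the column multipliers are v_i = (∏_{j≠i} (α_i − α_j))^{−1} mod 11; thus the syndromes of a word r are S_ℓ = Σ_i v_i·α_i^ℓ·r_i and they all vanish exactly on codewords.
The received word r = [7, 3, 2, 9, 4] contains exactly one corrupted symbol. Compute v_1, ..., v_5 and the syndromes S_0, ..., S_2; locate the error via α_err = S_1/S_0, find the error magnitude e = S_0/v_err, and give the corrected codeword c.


S = (7, 5, 2), error at position 3, error magnitude e = 1, c = [7, 3, 1, 9, 4].

Step 1: column multipliers v_i = (∏_{j≠i}(α_i − α_j))^{−1} mod 11.
  i = 1 (α = 3): (3−2)(3−7)(3−9)(3−5) = 1·(−4)·(−6)·(−2) = −48 ≡ 7, so v_1 = 7^{−1} = 8 (mod 11).
  i = 2 (α = 2): (2−3)(2−7)(2−9)(2−5) = (−1)·(−5)·(−7)·(−3) = 105 ≡ 6, so v_2 = 6^{−1} = 2 (mod 11).
  i = 3 (α = 7): (7−3)(7−2)(7−9)(7−5) = 4·5·(−2)·2 = −80 ≡ 8, so v_3 = 8^{−1} = 7 (mod 11).
  i = 4 (α = 9): (9−3)(9−2)(9−7)(9−5) = 6·7·2·4 = 336 ≡ 6, so v_4 = 6^{−1} = 2 (mod 11).
  i = 5 (α = 5): (5−3)(5−2)(5−7)(5−9) = 2·3·(−2)·(−4) = 48 ≡ 4, so v_5 = 4^{−1} = 3 (mod 11).
  v = [8, 2, 7, 2, 3].
Step 2: syndromes of r = [7, 3, 2, 9, 4] (all sums mod 11).
  S_0 = Σ v_i r_i = 8·7 + 2·3 + 7·2 + 2·9 + 3·4 = 106 ≡ 7.
  S_1 = Σ v_i α_i r_i = 8·3·7 + 2·2·3 + 7·7·2 + 2·9·9 + 3·5·4 = 500 ≡ 5.
  α_i^2 mod 11 = [9, 4, 5, 4, 3].
  S_2 = Σ v_i α_i^2 r_i = 8·9·7 + 2·4·3 + 7·5·2 + 2·4·9 + 3·3·4 = 706 ≡ 2.
  S = (7, 5, 2) ≠ 0, so r is not a codeword (an error is present).
Step 3: locate the error. For a single error e at position i, S_ℓ = v_i·e·α_i^ℓ, so α_err = S_1/S_0.
  S_0^{−1} = 7^{−1} = 8 (mod 11), so α_err = 5·8 = 40 ≡ 7 = α_3. Error position i = 3.
  Consistency check: S_2/S_1 = 2·9 = 18 ≡ 7 = α_err ✓ (single-error assumption holds).
Step 4: error magnitude e = S_0/v_3 = S_0·∏_{j≠3}(α_3 − α_j) = 7·8 = 56 ≡ 1 (mod 11).
Step 5: correct position 3: c_3 = r_3 − e = 2 − 1 ≡ 1 (mod 11). Hence c = [7, 3, 1, 9, 4].
  Check: interpolating c through the α_i gives m(x) = 6 + 4·x (degree < 2) with m(α_i) = c_i for every i, so c is indeed a codeword.


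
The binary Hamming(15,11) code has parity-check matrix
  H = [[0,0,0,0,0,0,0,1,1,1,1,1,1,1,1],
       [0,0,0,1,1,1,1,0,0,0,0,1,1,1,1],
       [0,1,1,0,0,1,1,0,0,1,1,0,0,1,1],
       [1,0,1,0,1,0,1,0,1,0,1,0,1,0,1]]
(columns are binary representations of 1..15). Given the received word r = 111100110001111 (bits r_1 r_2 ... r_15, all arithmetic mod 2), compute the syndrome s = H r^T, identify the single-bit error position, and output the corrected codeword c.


s = (1, 0, 1, 1)^T, error position = 11, corrected codeword c = 111100110011111

Compute s = H r^T mod 2 one row at a time:
  s_1 = 1 + 0 + 0 + 0 + 1 + 1 + 1 + 1 = 5 ≡ 1 (mod 2).
  s_2 = 1 + 0 + 0 + 1 + 1 + 1 + 1 + 1 = 6 ≡ 0 (mod 2).
  s_3 = 1 + 1 + 0 + 1 + 0 + 0 + 1 + 1 = 5 ≡ 1 (mod 2).
  s_4 = 1 + 1 + 0 + 1 + 0 + 0 + 1 + 1 = 5 ≡ 1 (mod 2).
s = (1, 0, 1, 1)^T — this equals column 11 of H (binary 1011), so error is at position 11.
Correct: flip bit 11 of r = 111100110001111 to get c = 111100110011111.


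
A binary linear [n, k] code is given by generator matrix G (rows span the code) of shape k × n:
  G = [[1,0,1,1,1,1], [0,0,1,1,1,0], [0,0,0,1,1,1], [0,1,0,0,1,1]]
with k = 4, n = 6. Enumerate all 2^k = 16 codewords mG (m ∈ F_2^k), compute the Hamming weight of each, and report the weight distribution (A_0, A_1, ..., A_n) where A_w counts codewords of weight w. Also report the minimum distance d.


Weight distribution: A_0 = 1, A_2 = 4, A_3 = 6, A_4 = 3, A_5 = 2. Minimum distance d = 2.

Enumerate all 2^4 = 16 messages m ∈ F_2^4.
For each, compute codeword c = mG in F_2^6, then tally its weight.
  m = 0000 → c = 000000, weight = 0.
  m = 1000 → c = 101111, weight = 5.
  m = 0100 → c = 001110, weight = 3.
  m = 1100 → c = 100001, weight = 2.
  m = 0010 → c = 000111, weight = 3.
  m = 1010 → c = 101000, weight = 2.
  m = 0110 → c = 001001, weight = 2.
  m = 1110 → c = 100110, weight = 3.
  m = 0001 → c = 010011, weight = 3.
  m = 1001 → c = 111100, weight = 4.
  m = 0101 → c = 011101, weight = 4.
  m = 1101 → c = 110010, weight = 3.
  m = 0011 → c = 010100, weight = 2.
  m = 1011 → c = 111011, weight = 5.
  m = 0111 → c = 011010, weight = 3.
  m = 1111 → c = 110101, weight = 4.
Tally weights:
  weight 0: 1 codewords.
  weight 2: 4 codewords.
  weight 3: 6 codewords.
  weight 4: 3 codewords.
  weight 5: 2 codewords.
Minimum distance d = smallest w > 0 with A_w > 0 = 2.
Sanity: Σ A_w = 16 = 2^4 = 16 ✓.


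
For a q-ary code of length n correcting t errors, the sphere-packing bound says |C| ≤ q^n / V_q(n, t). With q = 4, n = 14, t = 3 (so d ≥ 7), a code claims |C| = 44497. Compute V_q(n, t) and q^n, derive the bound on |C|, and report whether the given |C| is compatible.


V_q(n, t) = 10690, q^n = 268435456, Hamming bound = 25110, |C| = 44497 > bound (violated).

Step 1: Compute V_q(n, t) = Σ_{j=0}^3 C(n, j) (q−1)^j.
  j = 0: C(14,0)·(3)^0 = 1·1 = 1.
  j = 1: C(14,1)·(3)^1 = 14·3 = 42.
  j = 2: C(14,2)·(3)^2 = 91·9 = 819.
  j = 3: C(14,3)·(3)^3 = 364·27 = 9828.
  V_q(n, t) = 1 + 42 + 819 + 9828 = 10690.
Step 2: q^n = 4^14 = 268435456.
Step 3: Hamming bound ⌊q^n / V_q(n,t)⌋ = ⌊268435456/10690⌋ = 25110.
Step 4: Compare |C| = 44497 to 25110: violated.
The claimed |C| lies above the Hamming bound, so no 4-ary code of length 14 with d ≥ 7 can have 44497 codewords.


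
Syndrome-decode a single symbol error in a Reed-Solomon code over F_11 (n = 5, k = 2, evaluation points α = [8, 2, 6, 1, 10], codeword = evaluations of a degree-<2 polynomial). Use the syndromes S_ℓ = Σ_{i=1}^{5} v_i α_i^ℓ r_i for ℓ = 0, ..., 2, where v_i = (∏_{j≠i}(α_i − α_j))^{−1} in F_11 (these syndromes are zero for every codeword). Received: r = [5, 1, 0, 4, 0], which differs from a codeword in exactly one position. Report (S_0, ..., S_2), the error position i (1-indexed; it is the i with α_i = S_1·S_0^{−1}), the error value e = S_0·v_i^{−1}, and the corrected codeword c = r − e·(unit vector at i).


S = (3, 8, 3), error at position 5, error magnitude e = 1, c = [5, 1, 0, 4, 10].

Step 1: column multipliers v_i = (∏_{j≠i}(α_i − α_j))^{−1} mod 11.
  i = 1 (α = 8): (8−2)(8−6)(8−1)(8−10) = 6·2·7·(−2) = −168 ≡ 8, so v_1 = 8^{−1} = 7 (mod 11).
  i = 2 (α = 2): (2−8)(2−6)(2−1)(2−10) = (−6)·(−4)·1·(−8) = −192 ≡ 6, so v_2 = 6^{−1} = 2 (mod 11).
  i = 3 (α = 6): (6−8)(6−2)(6−1)(6−10) = (−2)·4·5·(−4) = 160 ≡ 6, so v_3 = 6^{−1} = 2 (mod 11).
  i = 4 (α = 1): (1−8)(1−2)(1−6)(1−10) = (−7)·(−1)·(−5)·(−9) = 315 ≡ 7, so v_4 = 7^{−1} = 8 (mod 11).
  i = 5 (α = 10): (10−8)(10−2)(10−6)(10−1) = 2·8·4·9 = 576 ≡ 4, so v_5 = 4^{−1} = 3 (mod 11).
  v = [7, 2, 2, 8, 3].
Step 2: syndromes of r = [5, 1, 0, 4, 0] (all sums mod 11).
  S_0 = Σ v_i r_i = 7·5 + 2·1 + 2·0 + 8·4 + 3·0 = 69 ≡ 3.
  S_1 = Σ v_i α_i r_i = 7·8·5 + 2·2·1 + 2·6·0 + 8·1·4 + 3·10·0 = 316 ≡ 8.
  α_i^2 mod 11 = [9, 4, 3, 1, 1].
  S_2 = Σ v_i α_i^2 r_i = 7·9·5 + 2·4·1 + 2·3·0 + 8·1·4 + 3·1·0 = 355 ≡ 3.
  S = (3, 8, 3) ≠ 0, so r is not a codeword (an error is present).
Step 3: locate the error. For a single error e at position i, S_ℓ = v_i·e·α_i^ℓ, so α_err = S_1/S_0.
  S_0^{−1} = 3^{−1} = 4 (mod 11), so α_err = 8·4 = 32 ≡ 10 = α_5. Error position i = 5.
  Consistency check: S_2/S_1 = 3·7 = 21 ≡ 10 = α_err ✓ (single-error assumption holds).
Step 4: error magnitude e = S_0/v_5 = S_0·∏_{j≠5}(α_5 − α_j) = 3·4 = 12 ≡ 1 (mod 11).
Step 5: correct position 5: c_5 = r_5 − e = 0 − 1 ≡ 10 (mod 11). Hence c = [5, 1, 0, 4, 10].
  Check: interpolating c through the α_i gives m(x) = 7 + 8·x (degree < 2) with m(α_i) = c_i for every i, so c is indeed a codeword.


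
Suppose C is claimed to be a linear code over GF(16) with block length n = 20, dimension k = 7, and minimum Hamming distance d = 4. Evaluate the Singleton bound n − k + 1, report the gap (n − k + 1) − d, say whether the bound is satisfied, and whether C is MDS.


Singleton RHS = n − k + 1 = 14, slack = 10, bound satisfied, not MDS.

Singleton bound: d ≤ n − k + 1.
Here n = 20, k = 7, so n − k + 1 = 14.
Given d = 4, check d ≤ 14: YES.
Slack = (n − k + 1) − d = 10.
The code is NOT MDS (slack = 10 > 0).
Description: the claimed parameters are [20, 7, 4]_16; such a code would be non-MDS.


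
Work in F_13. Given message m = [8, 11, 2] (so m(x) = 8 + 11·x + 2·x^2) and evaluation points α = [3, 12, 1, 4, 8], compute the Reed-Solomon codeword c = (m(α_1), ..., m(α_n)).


c = [7, 12, 8, 6, 3]

Message polynomial: m(x) = 8 + 11·x + 2·x^2 (mod 13).
For each evaluation point α_i, compute m(α_i) mod 13:
  α_1 = 3: Horner steps 2 → 4 → 7, so m(3) = 7.
  α_2 = 12: Horner steps 2 → 9 → 12, so m(12) = 12.
  α_3 = 1: Horner steps 2 → 0 → 8, so m(1) = 8.
  α_4 = 4: Horner steps 2 → 6 → 6, so m(4) = 6.
  α_5 = 8: Horner steps 2 → 1 → 3, so m(8) = 3.
Codeword c = [7, 12, 8, 6, 3] ∈ F_13^5.


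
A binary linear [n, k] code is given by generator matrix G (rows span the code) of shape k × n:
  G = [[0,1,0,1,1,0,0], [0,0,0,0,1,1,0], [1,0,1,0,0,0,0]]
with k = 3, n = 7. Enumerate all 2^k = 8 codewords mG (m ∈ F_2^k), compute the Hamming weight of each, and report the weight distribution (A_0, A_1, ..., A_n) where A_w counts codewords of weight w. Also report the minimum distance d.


Weight distribution: A_0 = 1, A_2 = 2, A_3 = 2, A_4 = 1, A_5 = 2. Minimum distance d = 2.

Enumerate all 2^3 = 8 messages m ∈ F_2^3.
For each, compute codeword c = mG in F_2^7, then tally its weight.
  m = 000 → c = 0000000, weight = 0.
  m = 100 → c = 0101100, weight = 3.
  m = 010 → c = 0000110, weight = 2.
  m = 110 → c = 0101010, weight = 3.
  m = 001 → c = 1010000, weight = 2.
  m = 101 → c = 1111100, weight = 5.
  m = 011 → c = 1010110, weight = 4.
  m = 111 → c = 1111010, weight = 5.
Tally weights:
  weight 0: 1 codewords.
  weight 2: 2 codewords.
  weight 3: 2 codewords.
  weight 4: 1 codewords.
  weight 5: 2 codewords.
Minimum distance d = smallest w > 0 with A_w > 0 = 2.
Sanity: Σ A_w = 8 = 2^3 = 8 ✓.


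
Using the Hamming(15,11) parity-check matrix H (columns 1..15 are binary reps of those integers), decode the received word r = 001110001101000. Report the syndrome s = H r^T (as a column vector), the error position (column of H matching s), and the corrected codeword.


s = (1, 1, 0, 1)^T, error position = 13, corrected codeword c = 001110001101100

Compute s = H r^T mod 2 one row at a time:
  s_1 = 0 + 1 + 1 + 0 + 1 + 0 + 0 + 0 = 3 ≡ 1 (mod 2).
  s_2 = 1 + 1 + 0 + 0 + 1 + 0 + 0 + 0 = 3 ≡ 1 (mod 2).
  s_3 = 0 + 1 + 0 + 0 + 1 + 0 + 0 + 0 = 2 ≡ 0 (mod 2).
  s_4 = 0 + 1 + 1 + 0 + 1 + 0 + 0 + 0 = 3 ≡ 1 (mod 2).
s = (1, 1, 0, 1)^T — this equals column 13 of H (binary 1101), so error is at position 13.
Correct: flip bit 13 of r = 001110001101000 to get c = 001110001101100.


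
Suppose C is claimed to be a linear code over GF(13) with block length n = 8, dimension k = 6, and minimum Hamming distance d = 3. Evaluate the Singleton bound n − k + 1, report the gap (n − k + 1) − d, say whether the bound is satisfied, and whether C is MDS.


Singleton RHS = n − k + 1 = 3, slack = 0, bound satisfied, MDS.

Singleton bound: d ≤ n − k + 1.
Here n = 8, k = 6, so n − k + 1 = 3.
Given d = 3, check d ≤ 3: YES.
Slack = (n − k + 1) − d = 0.
The code is MDS (slack = 0).
Description: the claimed parameters are [8, 6, 3]_13; such a code would be MDS (meets Singleton bound).


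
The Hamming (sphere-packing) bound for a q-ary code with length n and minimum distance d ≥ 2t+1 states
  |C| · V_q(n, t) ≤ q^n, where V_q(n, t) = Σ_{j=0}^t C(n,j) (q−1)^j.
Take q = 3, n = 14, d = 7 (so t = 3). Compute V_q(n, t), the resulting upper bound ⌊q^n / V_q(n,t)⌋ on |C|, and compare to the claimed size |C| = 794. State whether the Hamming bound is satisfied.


V_q(n, t) = 3305, q^n = 4782969, Hamming bound = 1447, |C| = 794 ≤ bound (satisfied).

Step 1: Compute V_q(n, t) = Σ_{j=0}^3 C(n, j) (q−1)^j.
  j = 0: C(14,0)·(2)^0 = 1·1 = 1.
  j = 1: C(14,1)·(2)^1 = 14·2 = 28.
  j = 2: C(14,2)·(2)^2 = 91·4 = 364.
  j = 3: C(14,3)·(2)^3 = 364·8 = 2912.
  V_q(n, t) = 1 + 28 + 364 + 2912 = 3305.
Step 2: q^n = 3^14 = 4782969.
Step 3: Hamming bound ⌊q^n / V_q(n,t)⌋ = ⌊4782969/3305⌋ = 1447.
Step 4: Compare |C| = 794 to 1447: satisfied.
The claimed |C| lies below the Hamming bound.


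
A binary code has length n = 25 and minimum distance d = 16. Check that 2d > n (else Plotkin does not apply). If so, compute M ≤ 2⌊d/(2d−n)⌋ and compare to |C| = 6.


Plotkin bound M ≤ 4; given |C| = 6 > bound (violated).

Check applicability: 2d = 32, n = 25.
2d − n = 7 > 0, so Plotkin applies.
Compute d/(2d−n) = 16/7 ≈ 2.2857.
⌊d/(2d−n)⌋ = 2.
Plotkin bound: M ≤ 2·2 = 4.
Given |C| = 6, check: VIOLATED.
This |C| is above the Plotkin bound, so no binary code with n = 25, d = 16 and 6 codewords exists.


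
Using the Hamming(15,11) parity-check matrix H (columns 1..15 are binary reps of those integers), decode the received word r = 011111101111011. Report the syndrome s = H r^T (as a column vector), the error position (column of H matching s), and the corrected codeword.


s = (0, 1, 0, 0)^T, error position = 4, corrected codeword c = 011011101111011

Compute s = H r^T mod 2 one row at a time:
  s_1 = 0 + 1 + 1 + 1 + 1 + 0 + 1 + 1 = 6 ≡ 0 (mod 2).
  s_2 = 1 + 1 + 1 + 1 + 1 + 0 + 1 + 1 = 7 ≡ 1 (mod 2).
  s_3 = 1 + 1 + 1 + 1 + 1 + 1 + 1 + 1 = 8 ≡ 0 (mod 2).
  s_4 = 0 + 1 + 1 + 1 + 1 + 1 + 0 + 1 = 6 ≡ 0 (mod 2).
s = (0, 1, 0, 0)^T — this equals column 4 of H (binary 0100), so error is at position 4.
Correct: flip bit 4 of r = 011111101111011 to get c = 011011101111011.


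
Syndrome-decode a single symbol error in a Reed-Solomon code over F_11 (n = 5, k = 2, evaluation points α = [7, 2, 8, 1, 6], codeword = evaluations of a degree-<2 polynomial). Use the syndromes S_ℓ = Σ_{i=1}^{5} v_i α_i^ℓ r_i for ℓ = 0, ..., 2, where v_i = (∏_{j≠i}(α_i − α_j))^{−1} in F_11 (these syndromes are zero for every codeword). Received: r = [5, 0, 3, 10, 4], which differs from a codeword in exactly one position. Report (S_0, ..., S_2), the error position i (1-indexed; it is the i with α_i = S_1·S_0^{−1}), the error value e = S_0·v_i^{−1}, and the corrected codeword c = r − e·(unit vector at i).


S = (9, 6, 4), error at position 3, error magnitude e = 8, c = [5, 0, 6, 10, 4].

Step 1: column multipliers v_i = (∏_{j≠i}(α_i − α_j))^{−1} mod 11.
  i = 1 (α = 7): (7−2)(7−8)(7−1)(7−6) = 5·(−1)·6·1 = −30 ≡ 3, so v_1 = 3^{−1} = 4 (mod 11).
  i = 2 (α = 2): (2−7)(2−8)(2−1)(2−6) = (−5)·(−6)·1·(−4) = −120 ≡ 1, so v_2 = 1^{−1} = 1 (mod 11).
  i = 3 (α = 8): (8−7)(8−2)(8−1)(8−6) = 1·6·7·2 = 84 ≡ 7, so v_3 = 7^{−1} = 8 (mod 11).
  i = 4 (α = 1): (1−7)(1−2)(1−8)(1−6) = (−6)·(−1)·(−7)·(−5) = 210 ≡ 1, so v_4 = 1^{−1} = 1 (mod 11).
  i = 5 (α = 6): (6−7)(6−2)(6−8)(6−1) = (−1)·4·(−2)·5 = 40 ≡ 7, so v_5 = 7^{−1} = 8 (mod 11).
  v = [4, 1, 8, 1, 8].
Step 2: syndromes of r = [5, 0, 3, 10, 4] (all sums mod 11).
  S_0 = Σ v_i r_i = 4·5 + 1·0 + 8·3 + 1·10 + 8·4 = 86 ≡ 9.
  S_1 = Σ v_i α_i r_i = 4·7·5 + 1·2·0 + 8·8·3 + 1·1·10 + 8·6·4 = 534 ≡ 6.
  α_i^2 mod 11 = [5, 4, 9, 1, 3].
  S_2 = Σ v_i α_i^2 r_i = 4·5·5 + 1·4·0 + 8·9·3 + 1·1·10 + 8·3·4 = 422 ≡ 4.
  S = (9, 6, 4) ≠ 0, so r is not a codeword (an error is present).
Step 3: locate the error. For a single error e at position i, S_ℓ = v_i·e·α_i^ℓ, so α_err = S_1/S_0.
  S_0^{−1} = 9^{−1} = 5 (mod 11), so α_err = 6·5 = 30 ≡ 8 = α_3. Error position i = 3.
  Consistency check: S_2/S_1 = 4·2 = 8 ≡ 8 = α_err ✓ (single-error assumption holds).
Step 4: error magnitude e = S_0/v_3 = S_0·∏_{j≠3}(α_3 − α_j) = 9·7 = 63 ≡ 8 (mod 11).
Step 5: correct position 3: c_3 = r_3 − e = 3 − 8 ≡ 6 (mod 11). Hence c = [5, 0, 6, 10, 4].
  Check: interpolating c through the α_i gives m(x) = 9 + 1·x (degree < 2) with m(α_i) = c_i for every i, so c is indeed a codeword.


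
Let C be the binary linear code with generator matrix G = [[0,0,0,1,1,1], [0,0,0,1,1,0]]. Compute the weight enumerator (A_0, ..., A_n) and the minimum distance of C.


Weight distribution: A_0 = 1, A_1 = 1, A_2 = 1, A_3 = 1. Minimum distance d = 1.

Enumerate all 2^2 = 4 messages m ∈ F_2^2.
For each, compute codeword c = mG in F_2^6, then tally its weight.
  m = 00 → c = 000000, weight = 0.
  m = 10 → c = 000111, weight = 3.
  m = 01 → c = 000110, weight = 2.
  m = 11 → c = 000001, weight = 1.
Tally weights:
  weight 0: 1 codewords.
  weight 1: 1 codewords.
  weight 2: 1 codewords.
  weight 3: 1 codewords.
Minimum distance d = smallest w > 0 with A_w > 0 = 1.
Sanity: Σ A_w = 4 = 2^2 = 4 ✓.


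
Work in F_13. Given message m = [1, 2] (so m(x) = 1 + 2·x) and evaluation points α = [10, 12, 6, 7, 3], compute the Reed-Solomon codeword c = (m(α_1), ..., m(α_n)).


c = [8, 12, 0, 2, 7]

Message polynomial: m(x) = 1 + 2·x (mod 13).
For each evaluation point α_i, compute m(α_i) mod 13:
  α_1 = 10: Horner steps 2 → 8, so m(10) = 8.
  α_2 = 12: Horner steps 2 → 12, so m(12) = 12.
  α_3 = 6: Horner steps 2 → 0, so m(6) = 0.
  α_4 = 7: Horner steps 2 → 2, so m(7) = 2.
  α_5 = 3: Horner steps 2 → 7, so m(3) = 7.
Codeword c = [8, 12, 0, 2, 7] ∈ F_13^5.


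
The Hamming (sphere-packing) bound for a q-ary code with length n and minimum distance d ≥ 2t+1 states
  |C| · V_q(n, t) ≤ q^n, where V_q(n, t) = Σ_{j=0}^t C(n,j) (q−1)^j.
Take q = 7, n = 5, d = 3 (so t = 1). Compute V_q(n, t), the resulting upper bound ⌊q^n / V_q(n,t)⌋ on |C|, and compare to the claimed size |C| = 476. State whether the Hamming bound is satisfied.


V_q(n, t) = 31, q^n = 16807, Hamming bound = 542, |C| = 476 ≤ bound (satisfied).

Step 1: Compute V_q(n, t) = Σ_{j=0}^1 C(n, j) (q−1)^j.
  j = 0: C(5,0)·(6)^0 = 1·1 = 1.
  j = 1: C(5,1)·(6)^1 = 5·6 = 30.
  V_q(n, t) = 1 + 30 = 31.
Step 2: q^n = 7^5 = 16807.
Step 3: Hamming bound ⌊q^n / V_q(n,t)⌋ = ⌊16807/31⌋ = 542.
Step 4: Compare |C| = 476 to 542: satisfied.
The claimed |C| lies below the Hamming bound.
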